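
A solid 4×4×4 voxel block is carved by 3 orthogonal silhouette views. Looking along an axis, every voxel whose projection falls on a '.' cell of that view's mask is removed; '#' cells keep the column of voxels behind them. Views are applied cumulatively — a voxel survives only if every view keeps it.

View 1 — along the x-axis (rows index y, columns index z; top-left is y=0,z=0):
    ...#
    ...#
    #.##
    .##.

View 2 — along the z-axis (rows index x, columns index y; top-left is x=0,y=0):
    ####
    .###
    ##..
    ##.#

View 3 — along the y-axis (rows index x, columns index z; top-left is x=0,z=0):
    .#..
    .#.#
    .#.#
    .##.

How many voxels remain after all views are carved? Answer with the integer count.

voxel count = 8

before carving: 64 voxels (4×4×4)
after view 1 [x-axis, 7 of 16 cells solid] → remaining = 28
after view 2 [z-axis, 12 of 16 cells solid] → remaining = 19
after view 3 [y-axis, 7 of 16 cells solid] → remaining = 8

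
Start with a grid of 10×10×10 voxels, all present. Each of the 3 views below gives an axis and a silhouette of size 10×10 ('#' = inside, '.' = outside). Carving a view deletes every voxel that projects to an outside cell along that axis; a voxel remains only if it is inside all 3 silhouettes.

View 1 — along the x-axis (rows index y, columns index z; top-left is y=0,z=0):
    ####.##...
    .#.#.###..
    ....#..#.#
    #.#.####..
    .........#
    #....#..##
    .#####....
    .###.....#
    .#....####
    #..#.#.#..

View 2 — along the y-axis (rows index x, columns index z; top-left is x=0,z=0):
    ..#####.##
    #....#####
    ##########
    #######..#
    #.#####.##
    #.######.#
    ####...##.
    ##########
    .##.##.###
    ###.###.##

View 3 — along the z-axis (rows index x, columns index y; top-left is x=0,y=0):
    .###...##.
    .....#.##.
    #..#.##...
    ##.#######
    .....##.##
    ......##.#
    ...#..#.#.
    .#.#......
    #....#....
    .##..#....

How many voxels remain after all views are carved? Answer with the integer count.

139 voxels

full grid |V| = 1000
step 1: project along x, AND mask (43/100) → |grid| = 430
step 2: project along y, AND mask (78/100) → |grid| = 334
step 3: project along z, AND mask (38/100) → |grid| = 139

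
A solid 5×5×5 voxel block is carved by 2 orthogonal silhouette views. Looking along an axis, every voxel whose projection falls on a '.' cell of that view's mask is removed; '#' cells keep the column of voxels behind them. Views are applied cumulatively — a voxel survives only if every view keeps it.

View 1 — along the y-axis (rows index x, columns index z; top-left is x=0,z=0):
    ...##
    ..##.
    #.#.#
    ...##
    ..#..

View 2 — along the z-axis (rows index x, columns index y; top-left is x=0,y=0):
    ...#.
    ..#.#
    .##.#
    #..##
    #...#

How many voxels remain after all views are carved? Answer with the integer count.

23 voxels

initial block: 5^3 = 125
carve view 1 (along y, XZ-mask fill 10/25): 50 voxels remain
carve view 2 (along z, XY-mask fill 11/25): 23 voxels remain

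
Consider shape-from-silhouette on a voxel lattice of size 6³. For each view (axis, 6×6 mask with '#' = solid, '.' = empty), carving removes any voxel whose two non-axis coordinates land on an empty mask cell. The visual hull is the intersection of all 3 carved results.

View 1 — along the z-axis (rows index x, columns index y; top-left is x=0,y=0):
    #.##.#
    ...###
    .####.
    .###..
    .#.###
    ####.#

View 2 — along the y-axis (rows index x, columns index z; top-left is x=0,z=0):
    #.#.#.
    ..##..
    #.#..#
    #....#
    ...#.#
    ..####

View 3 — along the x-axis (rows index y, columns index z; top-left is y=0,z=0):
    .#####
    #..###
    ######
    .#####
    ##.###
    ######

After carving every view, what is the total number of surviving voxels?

full grid |V| = 216
step 1: project along z, AND mask (23/36) → |grid| = 138
step 2: project along y, AND mask (16/36) → |grid| = 64
step 3: project along x, AND mask (31/36) → |grid| = 56

remaining voxels: 56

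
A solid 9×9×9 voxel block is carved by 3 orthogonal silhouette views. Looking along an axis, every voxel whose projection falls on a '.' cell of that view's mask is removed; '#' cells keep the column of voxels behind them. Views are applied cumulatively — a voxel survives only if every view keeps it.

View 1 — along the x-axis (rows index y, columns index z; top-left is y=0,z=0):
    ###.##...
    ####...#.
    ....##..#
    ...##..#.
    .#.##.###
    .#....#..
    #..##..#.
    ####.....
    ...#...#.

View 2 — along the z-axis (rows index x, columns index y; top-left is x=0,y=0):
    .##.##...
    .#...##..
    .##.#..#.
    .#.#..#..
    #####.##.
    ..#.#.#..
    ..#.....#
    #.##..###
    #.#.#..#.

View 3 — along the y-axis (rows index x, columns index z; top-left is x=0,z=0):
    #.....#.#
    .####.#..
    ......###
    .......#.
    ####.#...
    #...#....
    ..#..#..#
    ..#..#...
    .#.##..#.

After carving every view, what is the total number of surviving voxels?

full grid |V| = 729
V1 x: intersect with YZ mask (34 set) -- 306 left
V2 z: intersect with XY mask (36 set) -- 144 left
V3 y: intersect with XZ mask (28 set) -- 57 left

|visual hull| = 57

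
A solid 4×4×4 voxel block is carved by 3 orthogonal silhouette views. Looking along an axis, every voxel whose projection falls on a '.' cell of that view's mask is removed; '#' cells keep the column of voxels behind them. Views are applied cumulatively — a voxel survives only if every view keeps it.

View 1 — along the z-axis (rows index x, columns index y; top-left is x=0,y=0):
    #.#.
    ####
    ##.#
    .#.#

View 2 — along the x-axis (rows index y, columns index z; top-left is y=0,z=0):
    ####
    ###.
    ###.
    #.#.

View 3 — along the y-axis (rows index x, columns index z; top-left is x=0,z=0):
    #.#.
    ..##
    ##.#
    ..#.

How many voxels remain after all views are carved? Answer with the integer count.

initial block: 4^3 = 64
after view 1 [z-axis, 11 of 16 cells solid] → remaining = 44
after view 2 [x-axis, 12 of 16 cells solid] → remaining = 33
after view 3 [y-axis, 8 of 16 cells solid] → remaining = 17

remaining voxels: 17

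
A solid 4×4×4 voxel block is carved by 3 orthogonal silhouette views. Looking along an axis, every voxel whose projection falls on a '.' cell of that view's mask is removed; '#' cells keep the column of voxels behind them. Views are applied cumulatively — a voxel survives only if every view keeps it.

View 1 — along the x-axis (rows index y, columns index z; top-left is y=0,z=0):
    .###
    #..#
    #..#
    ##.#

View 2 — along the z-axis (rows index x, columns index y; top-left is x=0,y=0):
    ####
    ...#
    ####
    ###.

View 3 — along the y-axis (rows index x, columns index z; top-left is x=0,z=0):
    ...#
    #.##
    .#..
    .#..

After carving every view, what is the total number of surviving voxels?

initial block: 4^3 = 64
V1 x: intersect with YZ mask (10 set) -- 40 left
V2 z: intersect with XY mask (12 set) -- 30 left
V3 y: intersect with XZ mask (6 set) -- 9 left

remaining voxels: 9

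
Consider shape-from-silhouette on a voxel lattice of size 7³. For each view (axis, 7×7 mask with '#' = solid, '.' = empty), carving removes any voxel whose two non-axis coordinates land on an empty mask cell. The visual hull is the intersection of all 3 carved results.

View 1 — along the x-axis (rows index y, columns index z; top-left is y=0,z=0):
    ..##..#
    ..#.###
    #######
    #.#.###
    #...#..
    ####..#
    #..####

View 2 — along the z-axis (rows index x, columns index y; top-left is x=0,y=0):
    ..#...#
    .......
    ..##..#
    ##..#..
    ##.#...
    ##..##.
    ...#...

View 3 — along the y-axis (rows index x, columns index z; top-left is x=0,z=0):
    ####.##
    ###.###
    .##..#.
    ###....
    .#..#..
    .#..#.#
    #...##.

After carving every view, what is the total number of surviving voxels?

full grid |V| = 343
[1] x-view keeps 31 columns → grid now 217
[2] z-view keeps 16 columns → grid now 69
[3] y-view keeps 26 columns → grid now 30

|visual hull| = 30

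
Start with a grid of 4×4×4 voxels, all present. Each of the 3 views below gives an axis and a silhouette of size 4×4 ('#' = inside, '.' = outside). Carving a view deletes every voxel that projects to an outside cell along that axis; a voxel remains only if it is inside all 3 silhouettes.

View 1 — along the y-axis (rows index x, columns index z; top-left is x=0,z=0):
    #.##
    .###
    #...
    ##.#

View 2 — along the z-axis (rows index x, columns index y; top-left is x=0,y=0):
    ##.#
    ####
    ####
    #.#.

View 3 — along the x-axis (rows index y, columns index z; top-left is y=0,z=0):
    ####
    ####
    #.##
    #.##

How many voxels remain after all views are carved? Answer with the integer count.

initial block: 4^3 = 64
carve view 1 (along y, XZ-mask fill 10/16): 40 voxels remain
carve view 2 (along z, XY-mask fill 13/16): 31 voxels remain
carve view 3 (along x, YZ-mask fill 14/16): 28 voxels remain

28 voxels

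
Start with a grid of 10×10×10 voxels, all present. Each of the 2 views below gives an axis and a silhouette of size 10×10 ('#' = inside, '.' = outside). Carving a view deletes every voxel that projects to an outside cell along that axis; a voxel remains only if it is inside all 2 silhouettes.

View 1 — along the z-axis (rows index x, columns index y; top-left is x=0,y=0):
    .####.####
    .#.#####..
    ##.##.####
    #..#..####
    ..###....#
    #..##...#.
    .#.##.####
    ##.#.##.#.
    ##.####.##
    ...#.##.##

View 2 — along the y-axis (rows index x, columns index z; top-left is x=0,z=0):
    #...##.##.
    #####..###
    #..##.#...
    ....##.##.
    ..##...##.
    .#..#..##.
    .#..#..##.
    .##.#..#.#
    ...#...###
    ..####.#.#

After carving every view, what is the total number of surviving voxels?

full grid |V| = 1000
step 1: project along z, AND mask (62/100) → |grid| = 620
step 2: project along y, AND mask (48/100) → |grid| = 296

voxel count = 296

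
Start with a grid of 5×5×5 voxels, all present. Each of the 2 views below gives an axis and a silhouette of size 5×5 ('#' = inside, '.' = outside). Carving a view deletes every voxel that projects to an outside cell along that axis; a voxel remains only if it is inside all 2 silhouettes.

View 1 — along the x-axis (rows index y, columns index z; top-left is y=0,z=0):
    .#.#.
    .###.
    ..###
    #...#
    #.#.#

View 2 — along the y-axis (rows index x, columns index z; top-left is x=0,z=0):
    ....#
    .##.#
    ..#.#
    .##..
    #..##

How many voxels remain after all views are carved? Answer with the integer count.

before carving: 125 voxels (5×5×5)
carve view 1 (along x, YZ-mask fill 13/25): 65 voxels remain
carve view 2 (along y, XZ-mask fill 11/25): 30 voxels remain

remaining voxels: 30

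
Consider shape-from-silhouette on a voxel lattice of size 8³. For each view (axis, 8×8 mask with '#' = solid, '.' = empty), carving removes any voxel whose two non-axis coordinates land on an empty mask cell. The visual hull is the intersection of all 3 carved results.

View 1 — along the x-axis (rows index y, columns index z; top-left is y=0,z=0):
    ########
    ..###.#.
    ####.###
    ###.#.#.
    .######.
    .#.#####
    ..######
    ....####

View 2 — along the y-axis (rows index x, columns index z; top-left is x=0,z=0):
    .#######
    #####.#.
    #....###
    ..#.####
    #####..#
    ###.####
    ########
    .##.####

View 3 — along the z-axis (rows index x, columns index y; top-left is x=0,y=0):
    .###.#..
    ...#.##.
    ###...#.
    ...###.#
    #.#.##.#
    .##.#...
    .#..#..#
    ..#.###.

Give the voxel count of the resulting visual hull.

start: 8×8×8 = 512 voxels
  1. axis=0 (YZ plane), |mask|=46  ⇒  voxels=368
  2. axis=1 (XZ plane), |mask|=49  ⇒  voxels=287
  3. axis=2 (XY plane), |mask|=30  ⇒  voxels=129

|visual hull| = 129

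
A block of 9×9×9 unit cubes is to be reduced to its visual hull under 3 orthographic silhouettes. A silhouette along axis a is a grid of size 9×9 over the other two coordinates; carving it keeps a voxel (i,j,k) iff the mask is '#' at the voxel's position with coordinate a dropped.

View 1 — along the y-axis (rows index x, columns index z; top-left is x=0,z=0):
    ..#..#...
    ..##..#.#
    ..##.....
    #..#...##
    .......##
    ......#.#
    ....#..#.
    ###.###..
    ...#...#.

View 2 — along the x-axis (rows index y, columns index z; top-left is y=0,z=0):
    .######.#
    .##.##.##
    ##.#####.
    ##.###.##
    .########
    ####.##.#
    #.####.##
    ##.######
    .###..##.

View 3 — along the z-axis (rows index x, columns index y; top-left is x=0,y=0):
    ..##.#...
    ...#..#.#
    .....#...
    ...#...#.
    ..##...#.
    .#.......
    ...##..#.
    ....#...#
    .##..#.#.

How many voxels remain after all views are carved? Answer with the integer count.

voxel count = 48

initial block: 9^3 = 729
[1] y-view keeps 26 columns → grid now 234
[2] x-view keeps 62 columns → grid now 178
[3] z-view keeps 22 columns → grid now 48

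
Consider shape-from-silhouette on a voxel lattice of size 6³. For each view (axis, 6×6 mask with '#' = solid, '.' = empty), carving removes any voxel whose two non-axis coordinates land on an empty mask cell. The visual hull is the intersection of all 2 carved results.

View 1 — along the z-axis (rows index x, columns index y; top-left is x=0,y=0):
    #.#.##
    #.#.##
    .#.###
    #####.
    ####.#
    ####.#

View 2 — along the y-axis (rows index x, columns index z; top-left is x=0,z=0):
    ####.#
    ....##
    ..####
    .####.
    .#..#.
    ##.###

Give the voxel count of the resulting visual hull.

remaining voxels: 99

initial block: 6^3 = 216
V1 z: intersect with XY mask (27 set) -- 162 left
V2 y: intersect with XZ mask (22 set) -- 99 left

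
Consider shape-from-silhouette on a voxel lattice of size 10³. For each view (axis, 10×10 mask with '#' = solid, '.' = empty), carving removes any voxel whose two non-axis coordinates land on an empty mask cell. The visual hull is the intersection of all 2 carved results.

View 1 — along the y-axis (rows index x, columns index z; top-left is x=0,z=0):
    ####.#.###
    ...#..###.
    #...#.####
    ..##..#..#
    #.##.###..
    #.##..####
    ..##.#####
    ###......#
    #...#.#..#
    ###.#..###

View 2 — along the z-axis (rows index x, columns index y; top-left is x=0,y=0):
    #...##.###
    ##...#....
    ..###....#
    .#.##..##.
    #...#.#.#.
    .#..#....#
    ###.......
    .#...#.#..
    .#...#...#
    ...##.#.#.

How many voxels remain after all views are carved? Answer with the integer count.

before carving: 1000 voxels (10×10×10)
V1 y: intersect with XZ mask (57 set) -- 570 left
V2 z: intersect with XY mask (38 set) -- 222 left

|visual hull| = 222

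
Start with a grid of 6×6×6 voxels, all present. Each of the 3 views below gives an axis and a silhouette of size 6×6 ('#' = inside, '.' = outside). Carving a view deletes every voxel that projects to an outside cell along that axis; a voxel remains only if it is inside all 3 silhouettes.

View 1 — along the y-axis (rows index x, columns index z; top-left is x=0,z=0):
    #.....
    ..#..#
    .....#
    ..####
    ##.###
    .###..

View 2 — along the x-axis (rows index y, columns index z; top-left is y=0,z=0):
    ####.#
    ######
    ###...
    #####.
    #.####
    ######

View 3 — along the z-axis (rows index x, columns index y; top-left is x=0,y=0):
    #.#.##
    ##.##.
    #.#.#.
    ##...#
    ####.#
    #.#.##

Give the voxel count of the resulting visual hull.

start: 6×6×6 = 216 voxels
V1 y: intersect with XZ mask (16 set) -- 96 left
V2 x: intersect with YZ mask (30 set) -- 79 left
V3 z: intersect with XY mask (23 set) -- 54 left

remaining voxels: 54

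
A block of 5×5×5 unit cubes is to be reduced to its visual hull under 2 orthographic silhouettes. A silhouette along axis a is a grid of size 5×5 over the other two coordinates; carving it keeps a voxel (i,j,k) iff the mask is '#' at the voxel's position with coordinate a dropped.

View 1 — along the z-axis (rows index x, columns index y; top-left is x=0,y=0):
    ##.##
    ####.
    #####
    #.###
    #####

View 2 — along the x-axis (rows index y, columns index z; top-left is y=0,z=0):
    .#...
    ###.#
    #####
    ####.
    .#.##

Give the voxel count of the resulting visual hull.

initial block: 5^3 = 125
  1. axis=2 (XY plane), |mask|=22  ⇒  voxels=110
  2. axis=0 (YZ plane), |mask|=17  ⇒  voxels=73

73 voxels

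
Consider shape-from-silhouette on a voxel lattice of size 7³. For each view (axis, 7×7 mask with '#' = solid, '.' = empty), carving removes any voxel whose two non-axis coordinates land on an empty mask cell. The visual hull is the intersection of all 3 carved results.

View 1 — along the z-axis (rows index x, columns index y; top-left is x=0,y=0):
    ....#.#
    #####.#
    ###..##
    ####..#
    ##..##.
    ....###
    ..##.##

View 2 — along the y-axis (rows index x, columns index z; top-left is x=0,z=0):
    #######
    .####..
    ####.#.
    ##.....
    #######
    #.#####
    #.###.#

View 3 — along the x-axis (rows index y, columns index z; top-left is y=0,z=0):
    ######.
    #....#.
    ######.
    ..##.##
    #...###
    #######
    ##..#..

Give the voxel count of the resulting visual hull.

|visual hull| = 91

start: 7×7×7 = 343 voxels
carve view 1 (along z, XY-mask fill 29/49): 203 voxels remain
carve view 2 (along y, XZ-mask fill 36/49): 139 voxels remain
carve view 3 (along x, YZ-mask fill 32/49): 91 voxels remain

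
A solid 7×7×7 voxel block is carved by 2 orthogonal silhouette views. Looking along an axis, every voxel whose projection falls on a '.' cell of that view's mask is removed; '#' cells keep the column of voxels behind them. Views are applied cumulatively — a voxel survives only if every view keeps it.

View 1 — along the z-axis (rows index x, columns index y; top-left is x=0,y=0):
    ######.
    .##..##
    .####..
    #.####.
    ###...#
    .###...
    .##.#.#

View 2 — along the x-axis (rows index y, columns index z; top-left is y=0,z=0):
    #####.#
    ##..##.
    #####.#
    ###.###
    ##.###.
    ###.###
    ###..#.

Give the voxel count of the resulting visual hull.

before carving: 343 voxels (7×7×7)
[1] z-view keeps 30 columns → grid now 210
[2] x-view keeps 37 columns → grid now 158

voxel count = 158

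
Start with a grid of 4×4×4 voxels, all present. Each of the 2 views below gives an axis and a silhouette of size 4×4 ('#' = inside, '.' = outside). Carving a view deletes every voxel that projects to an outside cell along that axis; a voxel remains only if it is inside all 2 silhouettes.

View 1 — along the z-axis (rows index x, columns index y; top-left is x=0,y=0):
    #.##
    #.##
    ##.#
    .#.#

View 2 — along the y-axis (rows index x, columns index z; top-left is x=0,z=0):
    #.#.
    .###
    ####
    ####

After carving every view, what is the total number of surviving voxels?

remaining voxels: 35

start: 4×4×4 = 64 voxels
V1 z: intersect with XY mask (11 set) -- 44 left
V2 y: intersect with XZ mask (13 set) -- 35 left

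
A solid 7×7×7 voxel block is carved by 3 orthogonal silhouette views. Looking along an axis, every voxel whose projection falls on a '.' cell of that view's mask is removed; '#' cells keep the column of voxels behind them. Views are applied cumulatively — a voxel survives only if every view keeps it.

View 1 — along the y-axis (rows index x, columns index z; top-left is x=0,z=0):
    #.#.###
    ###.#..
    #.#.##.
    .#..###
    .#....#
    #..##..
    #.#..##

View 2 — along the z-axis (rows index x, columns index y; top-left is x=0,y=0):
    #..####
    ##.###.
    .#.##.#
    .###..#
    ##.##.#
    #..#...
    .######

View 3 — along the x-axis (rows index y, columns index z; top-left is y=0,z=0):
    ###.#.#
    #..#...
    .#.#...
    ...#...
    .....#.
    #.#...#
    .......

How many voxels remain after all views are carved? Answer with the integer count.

before carving: 343 voxels (7×7×7)
carve view 1 (along y, XZ-mask fill 26/49): 182 voxels remain
carve view 2 (along z, XY-mask fill 31/49): 117 voxels remain
carve view 3 (along x, YZ-mask fill 14/49): 28 voxels remain

voxel count = 28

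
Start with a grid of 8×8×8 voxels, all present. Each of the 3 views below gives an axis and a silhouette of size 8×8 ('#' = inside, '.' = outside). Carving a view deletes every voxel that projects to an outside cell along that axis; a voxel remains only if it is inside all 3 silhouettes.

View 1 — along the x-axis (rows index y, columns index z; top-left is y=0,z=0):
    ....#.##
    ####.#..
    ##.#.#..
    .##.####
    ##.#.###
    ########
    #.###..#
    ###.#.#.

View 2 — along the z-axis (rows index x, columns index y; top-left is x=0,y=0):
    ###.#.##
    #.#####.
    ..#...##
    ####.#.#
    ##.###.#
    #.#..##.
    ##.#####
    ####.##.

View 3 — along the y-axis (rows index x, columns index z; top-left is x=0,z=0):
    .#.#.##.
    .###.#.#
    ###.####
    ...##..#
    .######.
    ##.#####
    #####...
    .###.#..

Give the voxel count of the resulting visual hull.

139 voxels

start: 8×8×8 = 512 voxels
V1 x: intersect with YZ mask (42 set) -- 336 left
V2 z: intersect with XY mask (44 set) -- 227 left
V3 y: intersect with XZ mask (41 set) -- 139 left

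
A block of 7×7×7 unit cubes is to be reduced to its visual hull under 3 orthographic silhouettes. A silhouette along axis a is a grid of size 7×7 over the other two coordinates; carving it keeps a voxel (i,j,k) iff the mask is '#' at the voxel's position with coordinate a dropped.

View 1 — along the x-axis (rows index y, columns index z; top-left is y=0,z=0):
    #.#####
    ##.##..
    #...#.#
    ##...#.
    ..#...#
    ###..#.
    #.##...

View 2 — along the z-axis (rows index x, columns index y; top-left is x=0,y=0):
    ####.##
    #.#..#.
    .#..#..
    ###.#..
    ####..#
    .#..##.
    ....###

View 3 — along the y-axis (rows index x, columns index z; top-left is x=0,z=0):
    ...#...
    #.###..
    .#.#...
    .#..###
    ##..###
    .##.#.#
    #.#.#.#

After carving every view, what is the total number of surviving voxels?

47 voxels

start: 7×7×7 = 343 voxels
after view 1 [x-axis, 25 of 49 cells solid] → remaining = 175
after view 2 [z-axis, 26 of 49 cells solid] → remaining = 95
after view 3 [y-axis, 24 of 49 cells solid] → remaining = 47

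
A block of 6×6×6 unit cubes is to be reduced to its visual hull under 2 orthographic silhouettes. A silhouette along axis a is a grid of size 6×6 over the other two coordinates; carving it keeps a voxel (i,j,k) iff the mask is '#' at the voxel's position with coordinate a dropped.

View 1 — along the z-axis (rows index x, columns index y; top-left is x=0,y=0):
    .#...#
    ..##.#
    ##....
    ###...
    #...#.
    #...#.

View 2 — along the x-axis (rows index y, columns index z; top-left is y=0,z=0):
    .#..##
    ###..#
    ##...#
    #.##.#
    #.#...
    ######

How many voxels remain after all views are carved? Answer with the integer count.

start: 6×6×6 = 216 voxels
step 1: project along z, AND mask (14/36) → |grid| = 84
step 2: project along x, AND mask (22/36) → |grid| = 50

voxel count = 50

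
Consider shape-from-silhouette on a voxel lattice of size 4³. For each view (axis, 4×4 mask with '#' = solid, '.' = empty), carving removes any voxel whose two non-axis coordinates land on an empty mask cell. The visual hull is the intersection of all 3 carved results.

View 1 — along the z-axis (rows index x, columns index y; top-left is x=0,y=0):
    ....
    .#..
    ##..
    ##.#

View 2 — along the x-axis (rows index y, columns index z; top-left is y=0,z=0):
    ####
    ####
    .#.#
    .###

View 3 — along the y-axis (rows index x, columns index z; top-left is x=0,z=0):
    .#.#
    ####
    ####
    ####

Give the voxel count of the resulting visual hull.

start: 4×4×4 = 64 voxels
V1 z: intersect with XY mask (6 set) -- 24 left
V2 x: intersect with YZ mask (13 set) -- 23 left
V3 y: intersect with XZ mask (14 set) -- 23 left

23 voxels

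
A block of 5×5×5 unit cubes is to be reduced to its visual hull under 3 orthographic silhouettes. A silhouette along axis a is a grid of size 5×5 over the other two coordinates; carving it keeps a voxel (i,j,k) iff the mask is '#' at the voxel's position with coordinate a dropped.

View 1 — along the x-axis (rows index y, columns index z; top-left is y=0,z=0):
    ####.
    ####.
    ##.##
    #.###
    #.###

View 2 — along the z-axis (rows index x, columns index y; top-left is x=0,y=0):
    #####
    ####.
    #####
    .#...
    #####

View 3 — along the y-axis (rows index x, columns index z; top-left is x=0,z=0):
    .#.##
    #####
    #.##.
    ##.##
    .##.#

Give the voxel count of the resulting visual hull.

start: 5×5×5 = 125 voxels
step 1: project along x, AND mask (20/25) → |grid| = 100
step 2: project along z, AND mask (20/25) → |grid| = 80
step 3: project along y, AND mask (18/25) → |grid| = 54

remaining voxels: 54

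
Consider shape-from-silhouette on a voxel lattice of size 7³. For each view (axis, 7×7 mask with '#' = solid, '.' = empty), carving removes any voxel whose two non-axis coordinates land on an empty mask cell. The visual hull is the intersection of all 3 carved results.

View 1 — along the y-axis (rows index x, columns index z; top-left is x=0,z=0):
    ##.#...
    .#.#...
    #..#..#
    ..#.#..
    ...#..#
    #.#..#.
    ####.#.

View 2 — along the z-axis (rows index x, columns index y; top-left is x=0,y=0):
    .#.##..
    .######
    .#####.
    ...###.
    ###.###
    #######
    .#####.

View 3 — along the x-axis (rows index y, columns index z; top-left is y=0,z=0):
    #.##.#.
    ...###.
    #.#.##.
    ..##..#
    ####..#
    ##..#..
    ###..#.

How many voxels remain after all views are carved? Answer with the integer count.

initial block: 7^3 = 343
after view 1 [y-axis, 20 of 49 cells solid] → remaining = 140
after view 2 [z-axis, 35 of 49 cells solid] → remaining = 100
after view 3 [x-axis, 26 of 49 cells solid] → remaining = 53

voxel count = 53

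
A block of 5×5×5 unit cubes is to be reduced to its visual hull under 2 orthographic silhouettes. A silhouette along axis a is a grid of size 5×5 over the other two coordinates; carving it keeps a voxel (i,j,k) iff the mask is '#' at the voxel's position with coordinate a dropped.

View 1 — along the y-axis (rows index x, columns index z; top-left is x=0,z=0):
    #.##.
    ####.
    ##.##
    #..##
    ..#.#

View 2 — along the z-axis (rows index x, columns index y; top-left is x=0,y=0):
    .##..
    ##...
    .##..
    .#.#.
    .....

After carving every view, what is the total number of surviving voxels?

before carving: 125 voxels (5×5×5)
  1. axis=1 (XZ plane), |mask|=16  ⇒  voxels=80
  2. axis=2 (XY plane), |mask|=8  ⇒  voxels=28

|visual hull| = 28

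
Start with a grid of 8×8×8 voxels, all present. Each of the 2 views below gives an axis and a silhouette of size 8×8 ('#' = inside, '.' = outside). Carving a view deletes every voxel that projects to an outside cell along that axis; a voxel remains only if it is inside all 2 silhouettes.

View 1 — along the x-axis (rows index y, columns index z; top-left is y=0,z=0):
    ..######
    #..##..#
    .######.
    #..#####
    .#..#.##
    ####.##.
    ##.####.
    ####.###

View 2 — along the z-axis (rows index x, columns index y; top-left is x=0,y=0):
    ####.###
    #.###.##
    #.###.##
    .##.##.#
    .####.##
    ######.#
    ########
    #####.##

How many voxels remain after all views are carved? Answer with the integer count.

start: 8×8×8 = 512 voxels
[1] x-view keeps 45 columns → grid now 360
[2] z-view keeps 52 columns → grid now 294

294 voxels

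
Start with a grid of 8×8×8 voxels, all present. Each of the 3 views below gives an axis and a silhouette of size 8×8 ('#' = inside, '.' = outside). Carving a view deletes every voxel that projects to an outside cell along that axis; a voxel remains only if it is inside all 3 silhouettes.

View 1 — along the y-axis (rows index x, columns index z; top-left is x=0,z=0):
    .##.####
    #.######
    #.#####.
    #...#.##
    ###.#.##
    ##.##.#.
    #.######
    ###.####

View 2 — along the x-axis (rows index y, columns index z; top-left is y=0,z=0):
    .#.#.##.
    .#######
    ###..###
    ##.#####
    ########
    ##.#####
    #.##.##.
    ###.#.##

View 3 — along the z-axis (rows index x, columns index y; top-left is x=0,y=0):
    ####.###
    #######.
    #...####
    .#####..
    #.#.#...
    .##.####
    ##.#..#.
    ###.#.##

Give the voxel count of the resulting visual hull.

200 voxels

before carving: 512 voxels (8×8×8)
step 1: project along y, AND mask (48/64) → |grid| = 384
step 2: project along x, AND mask (50/64) → |grid| = 299
step 3: project along z, AND mask (43/64) → |grid| = 200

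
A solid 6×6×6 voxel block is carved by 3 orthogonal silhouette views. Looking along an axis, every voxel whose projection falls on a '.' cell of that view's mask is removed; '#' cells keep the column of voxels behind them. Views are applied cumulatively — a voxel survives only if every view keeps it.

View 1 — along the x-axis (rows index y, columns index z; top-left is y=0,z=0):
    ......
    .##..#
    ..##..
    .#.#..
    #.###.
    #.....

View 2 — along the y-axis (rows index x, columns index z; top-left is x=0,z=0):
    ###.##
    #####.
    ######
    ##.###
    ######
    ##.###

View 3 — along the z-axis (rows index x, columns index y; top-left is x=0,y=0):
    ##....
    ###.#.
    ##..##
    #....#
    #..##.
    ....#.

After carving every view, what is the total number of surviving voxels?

before carving: 216 voxels (6×6×6)
  1. axis=0 (YZ plane), |mask|=12  ⇒  voxels=72
  2. axis=1 (XZ plane), |mask|=32  ⇒  voxels=62
  3. axis=2 (XY plane), |mask|=16  ⇒  voxels=29

|visual hull| = 29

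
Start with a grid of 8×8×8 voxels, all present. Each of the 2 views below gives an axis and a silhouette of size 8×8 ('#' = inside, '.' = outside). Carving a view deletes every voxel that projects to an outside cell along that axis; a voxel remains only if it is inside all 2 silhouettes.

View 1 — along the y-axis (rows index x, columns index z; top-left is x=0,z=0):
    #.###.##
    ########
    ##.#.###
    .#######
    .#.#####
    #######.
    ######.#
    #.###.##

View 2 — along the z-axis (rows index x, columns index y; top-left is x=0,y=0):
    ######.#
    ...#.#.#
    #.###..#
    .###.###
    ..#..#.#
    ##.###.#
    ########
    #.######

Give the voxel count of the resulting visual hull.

|visual hull| = 296

start: 8×8×8 = 512 voxels
  1. axis=1 (XZ plane), |mask|=53  ⇒  voxels=424
  2. axis=2 (XY plane), |mask|=45  ⇒  voxels=296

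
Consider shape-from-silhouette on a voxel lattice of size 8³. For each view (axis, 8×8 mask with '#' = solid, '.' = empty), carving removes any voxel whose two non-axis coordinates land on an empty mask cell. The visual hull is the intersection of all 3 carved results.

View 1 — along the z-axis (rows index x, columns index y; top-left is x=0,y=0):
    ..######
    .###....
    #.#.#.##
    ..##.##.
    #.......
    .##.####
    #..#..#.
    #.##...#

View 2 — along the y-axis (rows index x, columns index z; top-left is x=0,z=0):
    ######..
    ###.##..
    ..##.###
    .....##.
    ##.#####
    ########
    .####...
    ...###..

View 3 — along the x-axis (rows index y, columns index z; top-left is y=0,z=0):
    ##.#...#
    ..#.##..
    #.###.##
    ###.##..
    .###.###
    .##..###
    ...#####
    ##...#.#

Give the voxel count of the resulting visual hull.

remaining voxels: 102

initial block: 8^3 = 512
  1. axis=2 (XY plane), |mask|=32  ⇒  voxels=256
  2. axis=1 (XZ plane), |mask|=40  ⇒  voxels=163
  3. axis=0 (YZ plane), |mask|=38  ⇒  voxels=102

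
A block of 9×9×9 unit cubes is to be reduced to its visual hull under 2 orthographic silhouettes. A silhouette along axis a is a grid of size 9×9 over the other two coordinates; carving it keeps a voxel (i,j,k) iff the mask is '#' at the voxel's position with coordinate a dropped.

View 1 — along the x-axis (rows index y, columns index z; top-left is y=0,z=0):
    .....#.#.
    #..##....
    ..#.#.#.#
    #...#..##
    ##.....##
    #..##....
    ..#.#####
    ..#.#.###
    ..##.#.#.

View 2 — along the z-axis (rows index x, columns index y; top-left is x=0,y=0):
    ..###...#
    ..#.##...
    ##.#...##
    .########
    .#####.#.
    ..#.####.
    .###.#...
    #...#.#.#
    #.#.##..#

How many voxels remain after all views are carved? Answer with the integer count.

voxel count = 170

initial block: 9^3 = 729
  1. axis=0 (YZ plane), |mask|=35  ⇒  voxels=315
  2. axis=2 (XY plane), |mask|=44  ⇒  voxels=170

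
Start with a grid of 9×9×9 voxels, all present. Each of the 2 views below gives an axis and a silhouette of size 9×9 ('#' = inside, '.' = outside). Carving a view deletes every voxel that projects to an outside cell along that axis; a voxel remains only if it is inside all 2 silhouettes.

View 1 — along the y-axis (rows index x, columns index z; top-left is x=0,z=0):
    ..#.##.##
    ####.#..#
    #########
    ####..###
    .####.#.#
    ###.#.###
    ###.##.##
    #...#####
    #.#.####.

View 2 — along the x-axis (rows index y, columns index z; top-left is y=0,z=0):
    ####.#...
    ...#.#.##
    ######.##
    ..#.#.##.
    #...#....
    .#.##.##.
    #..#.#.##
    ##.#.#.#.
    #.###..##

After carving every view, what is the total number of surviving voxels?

|visual hull| = 284

initial block: 9^3 = 729
  1. axis=1 (XZ plane), |mask|=59  ⇒  voxels=531
  2. axis=0 (YZ plane), |mask|=44  ⇒  voxels=284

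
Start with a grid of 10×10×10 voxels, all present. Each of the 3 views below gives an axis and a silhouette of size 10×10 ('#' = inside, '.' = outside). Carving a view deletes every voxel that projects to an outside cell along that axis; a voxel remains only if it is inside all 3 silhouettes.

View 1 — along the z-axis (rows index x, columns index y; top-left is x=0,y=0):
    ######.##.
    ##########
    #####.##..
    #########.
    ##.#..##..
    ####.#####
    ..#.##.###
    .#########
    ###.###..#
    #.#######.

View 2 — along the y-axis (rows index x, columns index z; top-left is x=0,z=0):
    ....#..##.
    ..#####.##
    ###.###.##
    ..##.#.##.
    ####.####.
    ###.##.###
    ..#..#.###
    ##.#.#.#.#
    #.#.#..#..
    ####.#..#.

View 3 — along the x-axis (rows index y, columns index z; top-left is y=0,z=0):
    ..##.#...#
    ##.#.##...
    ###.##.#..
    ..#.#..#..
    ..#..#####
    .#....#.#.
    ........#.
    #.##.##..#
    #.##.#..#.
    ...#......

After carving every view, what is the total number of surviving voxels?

remaining voxels: 195

before carving: 1000 voxels (10×10×10)
step 1: project along z, AND mask (78/100) → |grid| = 780
step 2: project along y, AND mask (60/100) → |grid| = 467
step 3: project along x, AND mask (40/100) → |grid| = 195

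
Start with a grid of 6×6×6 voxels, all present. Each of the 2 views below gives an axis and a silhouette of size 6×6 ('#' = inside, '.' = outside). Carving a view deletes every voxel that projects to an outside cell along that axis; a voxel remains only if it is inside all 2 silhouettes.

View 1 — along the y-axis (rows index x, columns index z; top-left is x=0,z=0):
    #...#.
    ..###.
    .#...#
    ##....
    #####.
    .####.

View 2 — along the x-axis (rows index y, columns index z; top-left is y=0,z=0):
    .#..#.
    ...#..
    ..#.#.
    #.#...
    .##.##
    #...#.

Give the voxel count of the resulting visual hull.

start: 6×6×6 = 216 voxels
[1] y-view keeps 18 columns → grid now 108
[2] x-view keeps 13 columns → grid now 43

voxel count = 43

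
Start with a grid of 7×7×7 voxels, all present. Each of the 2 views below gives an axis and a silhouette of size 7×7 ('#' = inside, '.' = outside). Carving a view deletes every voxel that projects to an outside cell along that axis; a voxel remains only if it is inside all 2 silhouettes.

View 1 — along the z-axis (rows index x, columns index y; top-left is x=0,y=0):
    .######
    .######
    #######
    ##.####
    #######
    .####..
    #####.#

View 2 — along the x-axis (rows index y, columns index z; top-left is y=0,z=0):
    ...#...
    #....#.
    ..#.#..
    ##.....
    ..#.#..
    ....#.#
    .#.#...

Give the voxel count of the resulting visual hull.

initial block: 7^3 = 343
  1. axis=2 (XY plane), |mask|=42  ⇒  voxels=294
  2. axis=0 (YZ plane), |mask|=13  ⇒  voxels=80

remaining voxels: 80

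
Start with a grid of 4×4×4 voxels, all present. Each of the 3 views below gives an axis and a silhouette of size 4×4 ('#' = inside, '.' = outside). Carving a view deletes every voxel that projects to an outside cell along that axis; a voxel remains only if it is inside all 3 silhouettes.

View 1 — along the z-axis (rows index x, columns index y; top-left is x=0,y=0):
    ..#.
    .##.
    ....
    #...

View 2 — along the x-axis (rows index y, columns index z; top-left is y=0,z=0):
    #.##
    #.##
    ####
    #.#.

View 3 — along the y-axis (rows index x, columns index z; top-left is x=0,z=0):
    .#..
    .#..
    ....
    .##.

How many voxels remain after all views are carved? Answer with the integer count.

start: 4×4×4 = 64 voxels
[1] z-view keeps 4 columns → grid now 16
[2] x-view keeps 12 columns → grid now 14
[3] y-view keeps 4 columns → grid now 3

remaining voxels: 3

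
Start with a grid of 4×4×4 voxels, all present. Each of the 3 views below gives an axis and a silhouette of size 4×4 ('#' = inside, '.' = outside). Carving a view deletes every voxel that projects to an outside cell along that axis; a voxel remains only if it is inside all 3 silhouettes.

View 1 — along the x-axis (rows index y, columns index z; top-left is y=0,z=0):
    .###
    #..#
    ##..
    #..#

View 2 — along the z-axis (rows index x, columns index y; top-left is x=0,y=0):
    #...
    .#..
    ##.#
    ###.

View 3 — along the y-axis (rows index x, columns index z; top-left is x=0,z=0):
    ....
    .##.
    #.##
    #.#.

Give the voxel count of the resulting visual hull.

remaining voxels: 9

initial block: 4^3 = 64
[1] x-view keeps 9 columns → grid now 36
[2] z-view keeps 8 columns → grid now 19
[3] y-view keeps 7 columns → grid now 9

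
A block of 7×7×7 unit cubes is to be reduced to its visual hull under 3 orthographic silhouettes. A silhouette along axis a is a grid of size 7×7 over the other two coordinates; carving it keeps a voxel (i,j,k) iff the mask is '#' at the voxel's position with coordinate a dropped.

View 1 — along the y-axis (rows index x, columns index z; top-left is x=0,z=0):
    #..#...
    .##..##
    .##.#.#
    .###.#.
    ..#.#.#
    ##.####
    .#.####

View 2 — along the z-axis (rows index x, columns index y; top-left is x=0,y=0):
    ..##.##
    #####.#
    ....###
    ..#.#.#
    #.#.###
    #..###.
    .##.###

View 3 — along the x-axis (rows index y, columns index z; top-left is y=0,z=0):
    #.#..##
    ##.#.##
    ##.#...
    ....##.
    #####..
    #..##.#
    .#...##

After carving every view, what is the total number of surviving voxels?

66 voxels

full grid |V| = 343
after view 1 [y-axis, 28 of 49 cells solid] → remaining = 196
after view 2 [z-axis, 30 of 49 cells solid] → remaining = 120
after view 3 [x-axis, 26 of 49 cells solid] → remaining = 66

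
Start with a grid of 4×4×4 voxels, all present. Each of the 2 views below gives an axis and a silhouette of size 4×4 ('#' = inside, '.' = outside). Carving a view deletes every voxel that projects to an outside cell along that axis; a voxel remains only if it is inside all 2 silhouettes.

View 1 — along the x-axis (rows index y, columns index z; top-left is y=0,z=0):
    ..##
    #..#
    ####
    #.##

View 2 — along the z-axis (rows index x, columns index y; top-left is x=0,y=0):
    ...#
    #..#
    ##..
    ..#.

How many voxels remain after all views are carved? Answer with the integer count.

|visual hull| = 16

before carving: 64 voxels (4×4×4)
[1] x-view keeps 11 columns → grid now 44
[2] z-view keeps 6 columns → grid now 16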